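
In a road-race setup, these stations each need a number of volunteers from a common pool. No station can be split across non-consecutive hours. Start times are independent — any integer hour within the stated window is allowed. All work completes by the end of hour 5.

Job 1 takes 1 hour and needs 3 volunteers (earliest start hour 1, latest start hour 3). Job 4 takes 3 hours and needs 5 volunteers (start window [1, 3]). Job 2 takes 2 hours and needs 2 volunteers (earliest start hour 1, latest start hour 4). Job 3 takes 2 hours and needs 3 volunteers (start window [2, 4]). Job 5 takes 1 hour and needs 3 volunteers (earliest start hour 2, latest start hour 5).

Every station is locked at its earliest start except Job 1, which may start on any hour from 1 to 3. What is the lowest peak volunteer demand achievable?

Job 1@1: h1:10  h2:13  h3:8  h4:0  h5:0 → peak 13
Job 1@2: h1:7  h2:16  h3:8  h4:0  h5:0 → peak 16
Job 1@3: h1:7  h2:13  h3:11  h4:0  h5:0 → peak 13
Best is Job 1@1, peak 13.

13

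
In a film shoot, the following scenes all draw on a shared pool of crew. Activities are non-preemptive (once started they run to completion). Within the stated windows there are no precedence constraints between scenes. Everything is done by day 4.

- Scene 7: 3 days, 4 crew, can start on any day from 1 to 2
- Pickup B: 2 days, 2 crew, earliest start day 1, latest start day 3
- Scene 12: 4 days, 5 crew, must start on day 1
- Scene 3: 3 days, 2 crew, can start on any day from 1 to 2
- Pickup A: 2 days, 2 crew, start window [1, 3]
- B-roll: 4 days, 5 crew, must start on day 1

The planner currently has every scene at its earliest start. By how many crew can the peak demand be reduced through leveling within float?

2

Early-start peak: d1:20  d2:20  d3:16  d4:10 ⇒ 20.
Leveled (Scene 7@1, Pickup B@1, Scene 12@1, Scene 3@1, Pickup A@3, B-roll@1): d1:18  d2:18  d3:18  d4:12 ⇒ 18.
Reduction 20 − 18 = 2.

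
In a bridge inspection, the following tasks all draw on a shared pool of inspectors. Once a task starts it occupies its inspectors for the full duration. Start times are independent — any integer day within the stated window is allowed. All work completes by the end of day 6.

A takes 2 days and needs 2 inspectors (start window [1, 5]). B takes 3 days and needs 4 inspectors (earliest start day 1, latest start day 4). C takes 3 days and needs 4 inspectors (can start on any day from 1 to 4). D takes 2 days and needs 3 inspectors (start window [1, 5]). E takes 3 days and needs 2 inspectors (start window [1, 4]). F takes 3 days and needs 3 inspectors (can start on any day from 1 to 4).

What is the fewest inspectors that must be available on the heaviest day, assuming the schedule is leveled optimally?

Early-start (A@1, B@1, C@1, D@1, E@1, F@1) gives peak 18: d1:18  d2:18  d3:13  d4:0  d5:0  d6:0.
Shift C→3, E→4, F→4.
Schedule A@1, B@1, C@3, D@1, E@4, F@4: d1:9  d2:9  d3:8  d4:9  d5:9  d6:5 — peak 9.
Total inspector-days = 49 over 6 days ⇒ peak ≥ ⌈49/6⌉ = 9, so 9 is optimal.

9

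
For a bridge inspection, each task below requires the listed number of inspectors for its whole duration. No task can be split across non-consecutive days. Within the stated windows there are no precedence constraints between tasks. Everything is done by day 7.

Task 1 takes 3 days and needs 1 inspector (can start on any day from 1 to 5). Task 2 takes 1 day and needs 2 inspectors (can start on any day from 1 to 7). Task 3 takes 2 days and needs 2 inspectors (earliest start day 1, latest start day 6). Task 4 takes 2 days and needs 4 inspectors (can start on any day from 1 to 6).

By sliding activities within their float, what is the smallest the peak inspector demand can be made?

Early-start (Task 1@1, Task 2@1, Task 3@1, Task 4@1) gives peak 9: d1:9  d2:7  d3:1  d4:0  d5:0  d6:0  d7:0.
Shift Task 3→2, Task 4→4.
Schedule Task 1@1, Task 2@1, Task 3@2, Task 4@4: d1:3  d2:3  d3:3  d4:4  d5:4  d6:0  d7:0 — peak 4.

4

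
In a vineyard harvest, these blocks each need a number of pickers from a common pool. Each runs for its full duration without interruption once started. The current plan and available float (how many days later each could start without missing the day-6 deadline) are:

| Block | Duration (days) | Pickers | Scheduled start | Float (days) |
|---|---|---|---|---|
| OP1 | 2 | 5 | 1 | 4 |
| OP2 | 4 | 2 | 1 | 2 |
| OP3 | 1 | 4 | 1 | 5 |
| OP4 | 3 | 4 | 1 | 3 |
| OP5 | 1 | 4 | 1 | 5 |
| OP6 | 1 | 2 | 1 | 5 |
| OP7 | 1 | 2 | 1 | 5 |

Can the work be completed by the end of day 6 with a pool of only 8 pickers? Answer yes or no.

yes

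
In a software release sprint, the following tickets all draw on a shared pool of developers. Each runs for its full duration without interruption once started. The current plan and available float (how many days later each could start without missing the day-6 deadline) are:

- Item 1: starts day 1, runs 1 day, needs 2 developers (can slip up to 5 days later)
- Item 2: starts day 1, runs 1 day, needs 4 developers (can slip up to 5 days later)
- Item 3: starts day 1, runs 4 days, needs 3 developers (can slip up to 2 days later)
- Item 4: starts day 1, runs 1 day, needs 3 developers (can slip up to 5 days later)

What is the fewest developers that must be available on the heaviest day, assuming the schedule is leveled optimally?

5

Early-start (Item 1@1, Item 2@1, Item 3@1, Item 4@1) gives peak 12: d1:12  d2:3  d3:3  d4:3  d5:0  d6:0.
Shift Item 2→2, Item 3→3.
Schedule Item 1@1, Item 2@2, Item 3@3, Item 4@1: d1:5  d2:4  d3:3  d4:3  d5:3  d6:3 — peak 5.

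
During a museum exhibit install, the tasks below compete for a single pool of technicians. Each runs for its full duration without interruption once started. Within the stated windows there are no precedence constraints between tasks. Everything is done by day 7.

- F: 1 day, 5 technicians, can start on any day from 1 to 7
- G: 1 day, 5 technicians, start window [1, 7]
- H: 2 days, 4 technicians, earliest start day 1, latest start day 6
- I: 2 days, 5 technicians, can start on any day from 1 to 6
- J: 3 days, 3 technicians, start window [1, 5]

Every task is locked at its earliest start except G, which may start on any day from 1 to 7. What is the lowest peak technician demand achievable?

17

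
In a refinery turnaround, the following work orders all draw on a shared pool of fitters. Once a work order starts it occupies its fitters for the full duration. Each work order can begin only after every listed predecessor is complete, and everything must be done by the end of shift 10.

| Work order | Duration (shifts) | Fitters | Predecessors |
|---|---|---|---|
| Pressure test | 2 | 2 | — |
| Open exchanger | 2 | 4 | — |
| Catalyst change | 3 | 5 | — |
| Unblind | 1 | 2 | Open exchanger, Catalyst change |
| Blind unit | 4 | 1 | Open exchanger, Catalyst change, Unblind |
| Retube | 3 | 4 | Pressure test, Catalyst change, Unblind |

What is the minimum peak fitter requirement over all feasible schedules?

Early-start (Pressure test@1, Open exchanger@1, Catalyst change@1, Unblind@4, Blind unit@5, Retube@5) gives peak 11: s1:11  s2:11  s3:5  s4:2  s5:5  s6:5  s7:5  s8:1  s9:0  s10:0.
Shift Pressure test→6, Catalyst change→3, Unblind→6, Blind unit→7, Retube→8.
Schedule Pressure test@6, Open exchanger@1, Catalyst change@3, Unblind@6, Blind unit@7, Retube@8: s1:4  s2:4  s3:5  s4:5  s5:5  s6:4  s7:3  s8:5  s9:5  s10:5 — peak 5.
Total fitter-shifts = 45 over 10 shifts ⇒ peak ≥ ⌈45/10⌉ = 5, so 5 is optimal.

5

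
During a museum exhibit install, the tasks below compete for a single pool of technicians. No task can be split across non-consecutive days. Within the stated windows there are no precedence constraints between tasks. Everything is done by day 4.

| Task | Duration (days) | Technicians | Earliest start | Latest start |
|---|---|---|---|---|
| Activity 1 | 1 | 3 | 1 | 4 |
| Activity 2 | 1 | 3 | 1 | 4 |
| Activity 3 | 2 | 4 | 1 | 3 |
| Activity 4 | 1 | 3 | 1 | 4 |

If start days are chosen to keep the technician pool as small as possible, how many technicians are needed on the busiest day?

6

Early-start (Activity 1@1, Activity 2@1, Activity 3@1, Activity 4@1) gives peak 13: d1:13  d2:4  d3:0  d4:0.
Shift Activity 3→2, Activity 4→4.
Schedule Activity 1@1, Activity 2@1, Activity 3@2, Activity 4@4: d1:6  d2:4  d3:4  d4:3 — peak 6.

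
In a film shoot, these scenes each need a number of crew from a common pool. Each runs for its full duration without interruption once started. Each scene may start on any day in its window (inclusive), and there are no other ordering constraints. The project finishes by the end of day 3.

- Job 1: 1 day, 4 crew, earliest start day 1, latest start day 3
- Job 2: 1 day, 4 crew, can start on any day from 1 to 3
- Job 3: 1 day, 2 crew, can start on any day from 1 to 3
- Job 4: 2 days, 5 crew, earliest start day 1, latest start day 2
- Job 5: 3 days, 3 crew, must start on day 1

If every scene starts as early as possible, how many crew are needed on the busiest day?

18

Early-start schedule: Job 1@1, Job 2@1, Job 3@1, Job 4@1, Job 5@1.
Load per day: day 1: 18, day 2: 8, day 3: 3.
Peak is 18.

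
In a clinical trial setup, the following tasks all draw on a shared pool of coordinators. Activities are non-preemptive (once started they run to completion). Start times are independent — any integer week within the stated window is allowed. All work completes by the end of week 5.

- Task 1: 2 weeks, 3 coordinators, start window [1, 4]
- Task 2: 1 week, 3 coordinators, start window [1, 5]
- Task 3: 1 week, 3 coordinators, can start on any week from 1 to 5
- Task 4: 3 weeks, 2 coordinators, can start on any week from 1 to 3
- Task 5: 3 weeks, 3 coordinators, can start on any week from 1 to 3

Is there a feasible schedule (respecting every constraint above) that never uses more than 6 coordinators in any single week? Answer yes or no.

Schedule Task 1@1, Task 2@1, Task 3@2, Task 4@3, Task 5@3: w1:6  w2:6  w3:5  w4:5  w5:5 — peak 6 ≤ 6.

yes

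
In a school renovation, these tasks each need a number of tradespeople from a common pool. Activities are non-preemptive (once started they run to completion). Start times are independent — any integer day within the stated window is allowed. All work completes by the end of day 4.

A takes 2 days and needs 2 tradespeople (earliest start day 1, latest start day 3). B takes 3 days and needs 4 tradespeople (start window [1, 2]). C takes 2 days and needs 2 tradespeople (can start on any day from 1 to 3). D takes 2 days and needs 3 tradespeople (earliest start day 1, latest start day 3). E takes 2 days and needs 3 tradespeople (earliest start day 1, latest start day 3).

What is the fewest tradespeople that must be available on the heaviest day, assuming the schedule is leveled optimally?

9

Early-start (A@1, B@1, C@1, D@1, E@1) gives peak 14: d1:14  d2:14  d3:4  d4:0.
Shift C→3, E→3.
Schedule A@1, B@1, C@3, D@1, E@3: d1:9  d2:9  d3:9  d4:5 — peak 9.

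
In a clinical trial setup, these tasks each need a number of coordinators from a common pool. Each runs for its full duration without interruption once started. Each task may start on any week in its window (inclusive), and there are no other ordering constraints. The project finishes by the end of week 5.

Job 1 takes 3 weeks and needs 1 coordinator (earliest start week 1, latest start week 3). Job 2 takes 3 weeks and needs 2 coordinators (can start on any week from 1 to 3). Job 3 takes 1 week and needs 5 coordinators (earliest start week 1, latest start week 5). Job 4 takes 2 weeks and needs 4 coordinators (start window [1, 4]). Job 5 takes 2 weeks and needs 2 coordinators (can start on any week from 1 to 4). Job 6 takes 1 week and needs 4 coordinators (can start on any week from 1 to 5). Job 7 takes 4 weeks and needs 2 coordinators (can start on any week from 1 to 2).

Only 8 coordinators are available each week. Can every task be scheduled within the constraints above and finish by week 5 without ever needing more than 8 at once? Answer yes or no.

yes

Schedule Job 1@1, Job 2@2, Job 3@1, Job 4@4, Job 5@2, Job 6@5, Job 7@1: w1:8  w2:7  w3:7  w4:8  w5:8 — peak 8 ≤ 8.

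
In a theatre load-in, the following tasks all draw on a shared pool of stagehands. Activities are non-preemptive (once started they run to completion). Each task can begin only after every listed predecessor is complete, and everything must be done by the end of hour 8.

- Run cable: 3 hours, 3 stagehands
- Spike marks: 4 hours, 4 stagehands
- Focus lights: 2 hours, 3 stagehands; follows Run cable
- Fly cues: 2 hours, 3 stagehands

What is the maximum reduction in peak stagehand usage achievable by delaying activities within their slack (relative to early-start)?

3

Early-start peak: h1:10  h2:10  h3:7  h4:7  h5:3  h6:0  h7:0  h8:0 ⇒ 10.
Leveled (Run cable@1, Spike marks@1, Focus lights@4, Fly cues@5): h1:7  h2:7  h3:7  h4:7  h5:6  h6:3  h7:0  h8:0 ⇒ 7.
Reduction 10 − 7 = 3.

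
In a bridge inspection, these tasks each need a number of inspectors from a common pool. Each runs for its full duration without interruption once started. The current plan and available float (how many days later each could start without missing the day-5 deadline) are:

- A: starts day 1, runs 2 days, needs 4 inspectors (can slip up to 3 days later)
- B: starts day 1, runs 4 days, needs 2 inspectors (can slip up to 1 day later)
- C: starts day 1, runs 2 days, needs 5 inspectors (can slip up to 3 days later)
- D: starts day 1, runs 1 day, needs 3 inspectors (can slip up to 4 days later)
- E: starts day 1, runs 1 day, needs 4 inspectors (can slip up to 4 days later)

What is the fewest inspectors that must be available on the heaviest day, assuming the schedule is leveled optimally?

7

Early-start (A@1, B@1, C@1, D@1, E@1) gives peak 18: d1:18  d2:11  d3:2  d4:2  d5:0.
Shift C→3, D→5, E→5.
Schedule A@1, B@1, C@3, D@5, E@5: d1:6  d2:6  d3:7  d4:7  d5:7 — peak 7.
Total inspector-days = 33 over 5 days ⇒ peak ≥ ⌈33/5⌉ = 7, so 7 is optimal.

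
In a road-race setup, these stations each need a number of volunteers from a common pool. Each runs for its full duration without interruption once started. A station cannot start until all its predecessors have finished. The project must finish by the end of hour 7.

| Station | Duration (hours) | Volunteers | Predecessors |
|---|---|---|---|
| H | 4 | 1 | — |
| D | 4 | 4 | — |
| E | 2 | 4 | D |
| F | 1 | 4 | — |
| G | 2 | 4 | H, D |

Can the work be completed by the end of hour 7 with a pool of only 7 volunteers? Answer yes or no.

no

The minimum achievable peak is 8; 7 < 8, so no feasible schedule stays within the cap.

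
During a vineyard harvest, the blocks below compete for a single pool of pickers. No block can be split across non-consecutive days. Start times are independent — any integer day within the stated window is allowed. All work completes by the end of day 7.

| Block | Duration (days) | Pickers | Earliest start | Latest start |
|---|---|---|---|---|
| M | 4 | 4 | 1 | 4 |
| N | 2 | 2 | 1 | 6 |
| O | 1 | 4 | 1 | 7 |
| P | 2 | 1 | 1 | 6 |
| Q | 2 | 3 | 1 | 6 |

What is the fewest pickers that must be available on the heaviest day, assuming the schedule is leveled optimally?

5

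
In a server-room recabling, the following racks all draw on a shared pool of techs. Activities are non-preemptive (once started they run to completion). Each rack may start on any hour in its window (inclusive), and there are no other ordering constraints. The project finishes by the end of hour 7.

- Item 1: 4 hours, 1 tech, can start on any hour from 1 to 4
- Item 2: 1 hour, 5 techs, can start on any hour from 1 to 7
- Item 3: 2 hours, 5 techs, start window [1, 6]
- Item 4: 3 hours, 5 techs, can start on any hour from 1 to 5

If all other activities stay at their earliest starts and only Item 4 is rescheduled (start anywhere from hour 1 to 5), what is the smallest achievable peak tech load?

Item 4@1: h1:16  h2:11  h3:6  h4:1  h5:0  h6:0  h7:0 → peak 16
Item 4@2: h1:11  h2:11  h3:6  h4:6  h5:0  h6:0  h7:0 → peak 11
Item 4@3: h1:11  h2:6  h3:6  h4:6  h5:5  h6:0  h7:0 → peak 11
Item 4@4: h1:11  h2:6  h3:1  h4:6  h5:5  h6:5  h7:0 → peak 11
Item 4@5: h1:11  h2:6  h3:1  h4:1  h5:5  h6:5  h7:5 → peak 11
Best is Item 4@2, peak 11.

11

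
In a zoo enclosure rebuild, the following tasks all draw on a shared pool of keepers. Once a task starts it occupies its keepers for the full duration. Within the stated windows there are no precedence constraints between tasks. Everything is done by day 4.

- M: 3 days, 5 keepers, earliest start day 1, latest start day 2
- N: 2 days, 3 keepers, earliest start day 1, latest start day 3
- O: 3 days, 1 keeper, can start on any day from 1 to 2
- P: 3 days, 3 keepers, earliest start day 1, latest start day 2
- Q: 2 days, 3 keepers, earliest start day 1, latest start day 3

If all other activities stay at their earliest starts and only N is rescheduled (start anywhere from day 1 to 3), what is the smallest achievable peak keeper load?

N@1: d1:15  d2:15  d3:9  d4:0 → peak 15
N@2: d1:12  d2:15  d3:12  d4:0 → peak 15
N@3: d1:12  d2:12  d3:12  d4:3 → peak 12
Best is N@3, peak 12.

12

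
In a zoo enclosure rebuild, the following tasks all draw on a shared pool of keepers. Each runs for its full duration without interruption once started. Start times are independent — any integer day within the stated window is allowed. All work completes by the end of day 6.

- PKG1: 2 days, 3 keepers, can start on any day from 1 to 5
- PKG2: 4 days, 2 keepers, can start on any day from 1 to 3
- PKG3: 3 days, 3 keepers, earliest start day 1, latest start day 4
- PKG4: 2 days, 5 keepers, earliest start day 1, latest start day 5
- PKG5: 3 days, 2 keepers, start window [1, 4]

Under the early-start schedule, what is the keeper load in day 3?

At early start, day 3 has: PKG2, PKG3, PKG5.
Demand: 2 + 3 + 2 = 7.

7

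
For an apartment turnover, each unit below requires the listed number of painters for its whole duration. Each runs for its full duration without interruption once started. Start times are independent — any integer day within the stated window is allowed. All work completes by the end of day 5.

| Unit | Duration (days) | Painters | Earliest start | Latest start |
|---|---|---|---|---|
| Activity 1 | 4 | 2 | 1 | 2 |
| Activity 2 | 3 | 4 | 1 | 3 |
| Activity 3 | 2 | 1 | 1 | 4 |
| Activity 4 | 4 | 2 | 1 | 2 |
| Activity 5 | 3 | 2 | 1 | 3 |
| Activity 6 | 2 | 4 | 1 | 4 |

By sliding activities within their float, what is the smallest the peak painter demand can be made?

Early-start (Activity 1@1, Activity 2@1, Activity 3@1, Activity 4@1, Activity 5@1, Activity 6@1) gives peak 15: d1:15  d2:15  d3:10  d4:4  d5:0.
Shift Activity 5→3, Activity 6→4.
Schedule Activity 1@1, Activity 2@1, Activity 3@1, Activity 4@1, Activity 5@3, Activity 6@4: d1:9  d2:9  d3:10  d4:10  d5:6 — peak 10.

10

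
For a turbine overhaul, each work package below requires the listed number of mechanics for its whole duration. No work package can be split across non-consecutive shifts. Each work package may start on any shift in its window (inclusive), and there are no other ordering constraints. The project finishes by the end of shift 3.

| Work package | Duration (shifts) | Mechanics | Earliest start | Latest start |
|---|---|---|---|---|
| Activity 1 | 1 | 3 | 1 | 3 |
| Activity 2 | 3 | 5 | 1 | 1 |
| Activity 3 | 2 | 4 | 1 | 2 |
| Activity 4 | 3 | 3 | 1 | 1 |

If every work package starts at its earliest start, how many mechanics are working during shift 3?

At early start, shift 3 has: Activity 2, Activity 4.
Demand: 5 + 3 = 8.

8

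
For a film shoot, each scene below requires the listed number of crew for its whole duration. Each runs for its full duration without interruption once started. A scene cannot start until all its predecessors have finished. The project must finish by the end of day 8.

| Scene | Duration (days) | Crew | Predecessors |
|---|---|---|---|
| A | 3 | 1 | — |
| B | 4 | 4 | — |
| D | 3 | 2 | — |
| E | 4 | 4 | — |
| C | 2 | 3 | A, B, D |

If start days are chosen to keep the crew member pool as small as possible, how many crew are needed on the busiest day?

7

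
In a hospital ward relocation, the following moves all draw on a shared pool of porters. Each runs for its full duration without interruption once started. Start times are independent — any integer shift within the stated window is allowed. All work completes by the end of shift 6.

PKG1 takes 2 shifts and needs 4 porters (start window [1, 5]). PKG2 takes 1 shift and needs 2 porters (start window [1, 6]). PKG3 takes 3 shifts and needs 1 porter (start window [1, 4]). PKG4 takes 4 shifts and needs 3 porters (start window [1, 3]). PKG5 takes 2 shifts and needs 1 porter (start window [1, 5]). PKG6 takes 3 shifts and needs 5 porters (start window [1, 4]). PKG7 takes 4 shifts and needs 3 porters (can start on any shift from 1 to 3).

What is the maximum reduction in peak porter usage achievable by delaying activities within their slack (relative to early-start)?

8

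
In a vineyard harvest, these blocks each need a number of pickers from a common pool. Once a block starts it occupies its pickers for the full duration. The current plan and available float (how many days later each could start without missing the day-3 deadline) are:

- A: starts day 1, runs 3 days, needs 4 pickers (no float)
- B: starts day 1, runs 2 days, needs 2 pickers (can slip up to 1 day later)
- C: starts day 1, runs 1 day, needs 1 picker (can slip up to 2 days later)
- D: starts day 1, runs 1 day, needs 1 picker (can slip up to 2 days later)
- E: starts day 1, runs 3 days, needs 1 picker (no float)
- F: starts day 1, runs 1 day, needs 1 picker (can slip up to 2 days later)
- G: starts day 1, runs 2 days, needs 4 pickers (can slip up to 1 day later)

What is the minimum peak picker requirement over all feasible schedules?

Early-start (A@1, B@1, C@1, D@1, E@1, F@1, G@1) gives peak 14: d1:14  d2:11  d3:5.
Shift G→2.
Schedule A@1, B@1, C@1, D@1, E@1, F@1, G@2: d1:10  d2:11  d3:9 — peak 11.

11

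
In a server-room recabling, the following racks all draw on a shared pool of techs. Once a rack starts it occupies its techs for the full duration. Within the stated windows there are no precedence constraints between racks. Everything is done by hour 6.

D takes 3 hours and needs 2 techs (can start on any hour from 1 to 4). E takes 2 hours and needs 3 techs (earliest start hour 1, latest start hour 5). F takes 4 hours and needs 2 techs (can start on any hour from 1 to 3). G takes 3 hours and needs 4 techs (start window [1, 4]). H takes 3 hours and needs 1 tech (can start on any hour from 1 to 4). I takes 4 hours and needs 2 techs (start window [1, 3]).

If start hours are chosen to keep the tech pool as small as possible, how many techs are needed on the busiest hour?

8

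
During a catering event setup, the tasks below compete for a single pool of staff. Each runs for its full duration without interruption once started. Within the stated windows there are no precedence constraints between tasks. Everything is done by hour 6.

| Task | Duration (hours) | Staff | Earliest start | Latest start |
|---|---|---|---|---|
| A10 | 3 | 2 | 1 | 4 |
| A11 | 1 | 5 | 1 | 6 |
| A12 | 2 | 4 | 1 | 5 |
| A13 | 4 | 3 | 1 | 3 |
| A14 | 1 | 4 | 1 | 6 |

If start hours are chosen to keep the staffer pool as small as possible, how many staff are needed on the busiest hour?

7

Early-start (A10@1, A11@1, A12@1, A13@1, A14@1) gives peak 18: h1:18  h2:9  h3:5  h4:3  h5:0  h6:0.
Shift A12→4, A13→2, A14→6.
Schedule A10@1, A11@1, A12@4, A13@2, A14@6: h1:7  h2:5  h3:5  h4:7  h5:7  h6:4 — peak 7.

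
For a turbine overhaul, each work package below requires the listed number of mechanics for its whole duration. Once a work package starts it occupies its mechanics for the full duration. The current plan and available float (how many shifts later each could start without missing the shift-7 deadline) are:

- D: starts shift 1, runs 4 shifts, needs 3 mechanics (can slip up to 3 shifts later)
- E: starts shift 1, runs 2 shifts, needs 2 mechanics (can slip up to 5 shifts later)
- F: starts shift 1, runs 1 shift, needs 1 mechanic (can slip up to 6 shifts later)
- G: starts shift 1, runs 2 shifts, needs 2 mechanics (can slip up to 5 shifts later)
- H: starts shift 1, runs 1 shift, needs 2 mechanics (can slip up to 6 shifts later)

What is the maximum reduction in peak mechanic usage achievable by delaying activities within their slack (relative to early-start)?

Early-start peak: s1:10  s2:7  s3:3  s4:3  s5:0  s6:0  s7:0 ⇒ 10.
Leveled (D@1, E@5, F@1, G@5, H@7): s1:4  s2:3  s3:3  s4:3  s5:4  s6:4  s7:2 ⇒ 4.
Reduction 10 − 4 = 6.

6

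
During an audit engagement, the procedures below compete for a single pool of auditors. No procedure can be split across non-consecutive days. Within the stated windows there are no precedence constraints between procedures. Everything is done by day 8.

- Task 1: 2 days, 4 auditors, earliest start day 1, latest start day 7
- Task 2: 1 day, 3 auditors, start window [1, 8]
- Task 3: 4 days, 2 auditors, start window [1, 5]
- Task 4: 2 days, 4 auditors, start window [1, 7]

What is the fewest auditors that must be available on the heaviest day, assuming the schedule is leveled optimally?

5

Early-start (Task 1@1, Task 2@1, Task 3@1, Task 4@1) gives peak 13: d1:13  d2:10  d3:2  d4:2  d5:0  d6:0  d7:0  d8:0.
Shift Task 2→3, Task 3→3, Task 4→7.
Schedule Task 1@1, Task 2@3, Task 3@3, Task 4@7: d1:4  d2:4  d3:5  d4:2  d5:2  d6:2  d7:4  d8:4 — peak 5.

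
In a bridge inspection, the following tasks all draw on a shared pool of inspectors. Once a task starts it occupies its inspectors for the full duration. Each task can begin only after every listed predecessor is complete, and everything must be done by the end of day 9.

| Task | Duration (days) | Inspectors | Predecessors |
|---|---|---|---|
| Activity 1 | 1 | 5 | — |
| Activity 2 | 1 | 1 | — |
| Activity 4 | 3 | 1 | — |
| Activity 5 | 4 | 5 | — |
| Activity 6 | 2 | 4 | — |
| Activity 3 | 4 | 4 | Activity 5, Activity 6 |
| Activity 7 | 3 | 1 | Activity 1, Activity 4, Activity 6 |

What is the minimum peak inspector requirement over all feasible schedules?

Early-start (Activity 1@1, Activity 2@1, Activity 4@1, Activity 5@1, Activity 6@1, Activity 3@5, Activity 7@4) gives peak 16: d1:16  d2:10  d3:6  d4:6  d5:5  d6:5  d7:4  d8:4  d9:0.
Shift Activity 5→2, Activity 6→4, Activity 3→6, Activity 7→6.
Schedule Activity 1@1, Activity 2@1, Activity 4@1, Activity 5@2, Activity 6@4, Activity 3@6, Activity 7@6: d1:7  d2:6  d3:6  d4:9  d5:9  d6:5  d7:5  d8:5  d9:4 — peak 9.

9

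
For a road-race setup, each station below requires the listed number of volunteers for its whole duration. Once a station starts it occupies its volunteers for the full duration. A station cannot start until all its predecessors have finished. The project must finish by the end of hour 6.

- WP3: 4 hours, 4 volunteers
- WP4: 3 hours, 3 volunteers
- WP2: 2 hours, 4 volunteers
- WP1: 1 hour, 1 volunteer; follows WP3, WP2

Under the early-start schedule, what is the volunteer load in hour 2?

At early start, hour 2 has: WP3, WP4, WP2.
Demand: 4 + 3 + 4 = 11.

11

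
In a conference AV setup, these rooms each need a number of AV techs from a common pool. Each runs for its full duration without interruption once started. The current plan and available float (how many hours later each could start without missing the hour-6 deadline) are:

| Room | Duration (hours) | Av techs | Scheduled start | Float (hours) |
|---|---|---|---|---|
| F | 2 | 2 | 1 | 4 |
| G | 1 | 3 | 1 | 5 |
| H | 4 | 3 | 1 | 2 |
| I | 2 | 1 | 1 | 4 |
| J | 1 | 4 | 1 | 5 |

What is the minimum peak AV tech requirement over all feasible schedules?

5

Early-start (F@1, G@1, H@1, I@1, J@1) gives peak 13: h1:13  h2:6  h3:3  h4:3  h5:0  h6:0.
Shift H→2, I→3, J→6.
Schedule F@1, G@1, H@2, I@3, J@6: h1:5  h2:5  h3:4  h4:4  h5:3  h6:4 — peak 5.
Total AV tech-hours = 25 over 6 hours ⇒ peak ≥ ⌈25/6⌉ = 5, so 5 is optimal.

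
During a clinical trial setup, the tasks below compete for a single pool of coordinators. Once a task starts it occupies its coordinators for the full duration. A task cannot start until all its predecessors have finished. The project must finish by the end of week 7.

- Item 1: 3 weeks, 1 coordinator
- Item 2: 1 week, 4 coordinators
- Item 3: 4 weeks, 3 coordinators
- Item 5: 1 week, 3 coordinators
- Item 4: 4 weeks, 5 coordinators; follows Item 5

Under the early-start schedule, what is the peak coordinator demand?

11

Early-start schedule: Item 1@1, Item 2@1, Item 3@1, Item 5@1, Item 4@2.
Load per week: week 1: 11, week 2: 9, week 3: 9, week 4: 8, week 5: 5, week 6: 0, week 7: 0.
Peak is 11.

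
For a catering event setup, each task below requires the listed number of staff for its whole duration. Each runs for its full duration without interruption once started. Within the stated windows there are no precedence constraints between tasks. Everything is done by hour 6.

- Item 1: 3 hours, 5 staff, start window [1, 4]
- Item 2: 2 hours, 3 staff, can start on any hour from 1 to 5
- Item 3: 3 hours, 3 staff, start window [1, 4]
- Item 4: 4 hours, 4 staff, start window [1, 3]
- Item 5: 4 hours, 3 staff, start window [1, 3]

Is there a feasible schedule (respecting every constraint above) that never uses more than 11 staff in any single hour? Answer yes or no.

no

The minimum achievable peak is 12; 11 < 12, so no feasible schedule stays within the cap.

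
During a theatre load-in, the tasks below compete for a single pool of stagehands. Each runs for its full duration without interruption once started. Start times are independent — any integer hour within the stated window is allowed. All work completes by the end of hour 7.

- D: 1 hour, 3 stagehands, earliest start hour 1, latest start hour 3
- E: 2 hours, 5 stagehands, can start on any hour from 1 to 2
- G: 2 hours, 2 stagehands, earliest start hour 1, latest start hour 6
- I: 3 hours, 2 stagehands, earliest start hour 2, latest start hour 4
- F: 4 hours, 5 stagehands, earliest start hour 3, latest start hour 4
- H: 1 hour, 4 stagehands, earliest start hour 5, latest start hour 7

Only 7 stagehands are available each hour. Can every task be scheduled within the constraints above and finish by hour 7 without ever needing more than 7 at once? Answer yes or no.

no

The minimum achievable peak is 8; 7 < 8, so no feasible schedule stays within the cap.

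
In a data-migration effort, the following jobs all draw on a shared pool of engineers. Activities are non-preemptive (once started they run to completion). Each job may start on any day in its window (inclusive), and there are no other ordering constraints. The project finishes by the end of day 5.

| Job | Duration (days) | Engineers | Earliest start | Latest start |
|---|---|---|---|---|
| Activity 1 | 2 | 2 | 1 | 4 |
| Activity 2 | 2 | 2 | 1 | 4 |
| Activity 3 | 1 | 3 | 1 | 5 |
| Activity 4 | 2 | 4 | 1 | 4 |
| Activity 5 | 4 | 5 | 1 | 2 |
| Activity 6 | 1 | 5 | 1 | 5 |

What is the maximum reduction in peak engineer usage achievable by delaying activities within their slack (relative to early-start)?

12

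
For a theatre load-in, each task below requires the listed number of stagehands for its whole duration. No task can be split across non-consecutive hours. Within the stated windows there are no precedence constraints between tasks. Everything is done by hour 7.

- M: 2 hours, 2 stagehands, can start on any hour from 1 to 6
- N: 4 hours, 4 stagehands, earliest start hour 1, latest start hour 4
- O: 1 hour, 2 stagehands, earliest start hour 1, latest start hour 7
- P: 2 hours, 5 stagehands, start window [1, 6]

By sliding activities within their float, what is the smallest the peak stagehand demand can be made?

6

Early-start (M@1, N@1, O@1, P@1) gives peak 13: h1:13  h2:11  h3:4  h4:4  h5:0  h6:0  h7:0.
Shift O→3, P→5.
Schedule M@1, N@1, O@3, P@5: h1:6  h2:6  h3:6  h4:4  h5:5  h6:5  h7:0 — peak 6.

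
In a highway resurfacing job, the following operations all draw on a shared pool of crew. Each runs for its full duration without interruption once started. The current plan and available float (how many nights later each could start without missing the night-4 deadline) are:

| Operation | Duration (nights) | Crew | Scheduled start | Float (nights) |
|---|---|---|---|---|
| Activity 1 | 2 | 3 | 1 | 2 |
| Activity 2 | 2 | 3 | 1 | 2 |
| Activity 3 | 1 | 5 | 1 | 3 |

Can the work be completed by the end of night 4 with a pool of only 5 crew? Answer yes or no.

The minimum achievable peak is 6; 5 < 6, so no feasible schedule stays within the cap.

no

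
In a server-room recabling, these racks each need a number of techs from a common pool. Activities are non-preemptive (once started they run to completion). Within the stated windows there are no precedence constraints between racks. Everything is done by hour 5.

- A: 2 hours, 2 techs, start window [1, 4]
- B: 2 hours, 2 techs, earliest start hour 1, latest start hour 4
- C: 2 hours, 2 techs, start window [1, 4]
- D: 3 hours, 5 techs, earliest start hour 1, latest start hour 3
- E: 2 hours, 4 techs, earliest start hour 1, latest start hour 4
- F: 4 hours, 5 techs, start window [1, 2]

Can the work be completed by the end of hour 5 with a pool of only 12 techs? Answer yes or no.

no

The minimum achievable peak is 13; 12 < 13, so no feasible schedule stays within the cap.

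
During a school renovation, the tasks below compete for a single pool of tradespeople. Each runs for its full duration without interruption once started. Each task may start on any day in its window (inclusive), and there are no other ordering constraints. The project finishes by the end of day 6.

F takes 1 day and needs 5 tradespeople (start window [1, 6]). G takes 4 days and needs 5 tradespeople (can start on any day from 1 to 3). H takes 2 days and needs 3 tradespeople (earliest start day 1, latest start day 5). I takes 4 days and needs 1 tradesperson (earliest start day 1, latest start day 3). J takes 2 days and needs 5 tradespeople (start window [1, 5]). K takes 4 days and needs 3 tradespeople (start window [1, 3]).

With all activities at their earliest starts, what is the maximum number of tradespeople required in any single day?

22

Early-start schedule: F@1, G@1, H@1, I@1, J@1, K@1.
Load per day: day 1: 22, day 2: 17, day 3: 9, day 4: 9, day 5: 0, day 6: 0.
Peak is 22.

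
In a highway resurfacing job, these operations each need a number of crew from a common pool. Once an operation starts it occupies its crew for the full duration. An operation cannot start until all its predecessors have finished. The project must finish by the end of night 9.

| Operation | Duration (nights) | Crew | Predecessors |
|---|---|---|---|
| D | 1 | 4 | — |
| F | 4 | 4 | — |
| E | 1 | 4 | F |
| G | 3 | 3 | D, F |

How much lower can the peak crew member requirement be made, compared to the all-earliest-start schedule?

4

Early-start peak: n1:8  n2:4  n3:4  n4:4  n5:7  n6:3  n7:3  n8:0  n9:0 ⇒ 8.
Leveled (D@1, F@2, E@6, G@7): n1:4  n2:4  n3:4  n4:4  n5:4  n6:4  n7:3  n8:3  n9:3 ⇒ 4.
Reduction 8 − 4 = 4.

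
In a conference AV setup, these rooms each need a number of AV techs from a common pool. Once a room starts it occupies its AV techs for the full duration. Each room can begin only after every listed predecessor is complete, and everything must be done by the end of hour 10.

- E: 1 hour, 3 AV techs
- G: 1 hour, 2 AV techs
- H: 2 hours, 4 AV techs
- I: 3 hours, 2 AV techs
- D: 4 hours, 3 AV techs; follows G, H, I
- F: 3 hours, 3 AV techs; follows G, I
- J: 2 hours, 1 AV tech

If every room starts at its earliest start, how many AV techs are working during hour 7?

3

At early start, hour 7 has: D.
Demand: 3 = 3.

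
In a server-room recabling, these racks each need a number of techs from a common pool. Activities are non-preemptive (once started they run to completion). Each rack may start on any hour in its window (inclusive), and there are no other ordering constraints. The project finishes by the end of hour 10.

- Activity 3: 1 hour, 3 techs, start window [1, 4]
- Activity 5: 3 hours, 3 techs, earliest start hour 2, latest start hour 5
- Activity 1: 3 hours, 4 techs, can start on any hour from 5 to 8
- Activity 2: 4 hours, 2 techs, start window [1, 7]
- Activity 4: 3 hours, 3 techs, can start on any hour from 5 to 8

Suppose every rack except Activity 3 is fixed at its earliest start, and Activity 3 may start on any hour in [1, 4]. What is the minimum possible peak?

7

Activity 3@1: h1:5  h2:5  h3:5  h4:5  h5:7  h6:7  h7:7  h8:0  h9:0  h10:0 → peak 7
Activity 3@2: h1:2  h2:8  h3:5  h4:5  h5:7  h6:7  h7:7  h8:0  h9:0  h10:0 → peak 8
Activity 3@3: h1:2  h2:5  h3:8  h4:5  h5:7  h6:7  h7:7  h8:0  h9:0  h10:0 → peak 8
Activity 3@4: h1:2  h2:5  h3:5  h4:8  h5:7  h6:7  h7:7  h8:0  h9:0  h10:0 → peak 8
Best is Activity 3@1, peak 7.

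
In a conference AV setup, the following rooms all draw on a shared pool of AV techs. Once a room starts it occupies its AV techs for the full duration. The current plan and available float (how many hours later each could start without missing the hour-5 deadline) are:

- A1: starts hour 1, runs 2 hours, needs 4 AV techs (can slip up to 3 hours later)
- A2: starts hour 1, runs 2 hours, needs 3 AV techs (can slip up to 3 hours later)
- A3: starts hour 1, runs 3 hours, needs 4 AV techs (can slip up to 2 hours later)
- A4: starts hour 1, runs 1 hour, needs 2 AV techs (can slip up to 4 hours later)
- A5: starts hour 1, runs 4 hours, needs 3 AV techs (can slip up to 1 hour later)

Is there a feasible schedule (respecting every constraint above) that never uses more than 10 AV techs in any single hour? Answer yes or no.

yes

Schedule A1@1, A2@1, A3@3, A4@1, A5@2: h1:9  h2:10  h3:7  h4:7  h5:7 — peak 10 ≤ 10.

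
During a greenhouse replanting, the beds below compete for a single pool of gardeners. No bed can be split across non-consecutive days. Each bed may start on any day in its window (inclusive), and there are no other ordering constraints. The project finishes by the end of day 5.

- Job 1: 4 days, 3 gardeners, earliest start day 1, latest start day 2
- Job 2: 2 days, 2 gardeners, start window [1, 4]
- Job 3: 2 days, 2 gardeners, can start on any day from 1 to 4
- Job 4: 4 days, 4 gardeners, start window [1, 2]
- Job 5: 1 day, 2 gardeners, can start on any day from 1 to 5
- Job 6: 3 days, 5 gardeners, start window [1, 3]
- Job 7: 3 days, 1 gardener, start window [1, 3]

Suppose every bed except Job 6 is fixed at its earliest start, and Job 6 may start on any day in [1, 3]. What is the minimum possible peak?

14

Job 6@1: d1:19  d2:17  d3:13  d4:7  d5:0 → peak 19
Job 6@2: d1:14  d2:17  d3:13  d4:12  d5:0 → peak 17
Job 6@3: d1:14  d2:12  d3:13  d4:12  d5:5 → peak 14
Best is Job 6@3, peak 14.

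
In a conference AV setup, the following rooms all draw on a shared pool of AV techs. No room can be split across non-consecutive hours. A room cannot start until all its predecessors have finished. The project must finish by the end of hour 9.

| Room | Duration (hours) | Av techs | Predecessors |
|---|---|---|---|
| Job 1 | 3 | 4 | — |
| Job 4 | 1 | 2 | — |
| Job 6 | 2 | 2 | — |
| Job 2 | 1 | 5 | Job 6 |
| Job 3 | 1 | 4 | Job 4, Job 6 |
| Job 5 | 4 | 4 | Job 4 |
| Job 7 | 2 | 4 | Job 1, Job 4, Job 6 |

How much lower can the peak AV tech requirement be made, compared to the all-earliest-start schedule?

Early-start peak: h1:8  h2:10  h3:17  h4:8  h5:8  h6:0  h7:0  h8:0  h9:0 ⇒ 17.
Leveled (Job 1@1, Job 4@1, Job 6@1, Job 2@4, Job 3@3, Job 5@5, Job 7@5): h1:8  h2:6  h3:8  h4:5  h5:8  h6:8  h7:4  h8:4  h9:0 ⇒ 8.
Reduction 17 − 8 = 9.

9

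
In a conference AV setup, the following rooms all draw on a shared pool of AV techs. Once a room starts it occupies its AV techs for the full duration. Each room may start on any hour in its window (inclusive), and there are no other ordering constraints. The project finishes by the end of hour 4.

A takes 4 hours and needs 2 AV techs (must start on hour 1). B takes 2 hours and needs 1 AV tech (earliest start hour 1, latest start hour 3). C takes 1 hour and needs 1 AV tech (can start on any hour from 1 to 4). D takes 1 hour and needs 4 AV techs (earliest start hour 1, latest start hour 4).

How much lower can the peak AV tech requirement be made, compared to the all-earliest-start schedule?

2

Early-start peak: h1:8  h2:3  h3:2  h4:2 ⇒ 8.
Leveled (A@1, B@1, C@1, D@3): h1:4  h2:3  h3:6  h4:2 ⇒ 6.
Reduction 8 − 6 = 2.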